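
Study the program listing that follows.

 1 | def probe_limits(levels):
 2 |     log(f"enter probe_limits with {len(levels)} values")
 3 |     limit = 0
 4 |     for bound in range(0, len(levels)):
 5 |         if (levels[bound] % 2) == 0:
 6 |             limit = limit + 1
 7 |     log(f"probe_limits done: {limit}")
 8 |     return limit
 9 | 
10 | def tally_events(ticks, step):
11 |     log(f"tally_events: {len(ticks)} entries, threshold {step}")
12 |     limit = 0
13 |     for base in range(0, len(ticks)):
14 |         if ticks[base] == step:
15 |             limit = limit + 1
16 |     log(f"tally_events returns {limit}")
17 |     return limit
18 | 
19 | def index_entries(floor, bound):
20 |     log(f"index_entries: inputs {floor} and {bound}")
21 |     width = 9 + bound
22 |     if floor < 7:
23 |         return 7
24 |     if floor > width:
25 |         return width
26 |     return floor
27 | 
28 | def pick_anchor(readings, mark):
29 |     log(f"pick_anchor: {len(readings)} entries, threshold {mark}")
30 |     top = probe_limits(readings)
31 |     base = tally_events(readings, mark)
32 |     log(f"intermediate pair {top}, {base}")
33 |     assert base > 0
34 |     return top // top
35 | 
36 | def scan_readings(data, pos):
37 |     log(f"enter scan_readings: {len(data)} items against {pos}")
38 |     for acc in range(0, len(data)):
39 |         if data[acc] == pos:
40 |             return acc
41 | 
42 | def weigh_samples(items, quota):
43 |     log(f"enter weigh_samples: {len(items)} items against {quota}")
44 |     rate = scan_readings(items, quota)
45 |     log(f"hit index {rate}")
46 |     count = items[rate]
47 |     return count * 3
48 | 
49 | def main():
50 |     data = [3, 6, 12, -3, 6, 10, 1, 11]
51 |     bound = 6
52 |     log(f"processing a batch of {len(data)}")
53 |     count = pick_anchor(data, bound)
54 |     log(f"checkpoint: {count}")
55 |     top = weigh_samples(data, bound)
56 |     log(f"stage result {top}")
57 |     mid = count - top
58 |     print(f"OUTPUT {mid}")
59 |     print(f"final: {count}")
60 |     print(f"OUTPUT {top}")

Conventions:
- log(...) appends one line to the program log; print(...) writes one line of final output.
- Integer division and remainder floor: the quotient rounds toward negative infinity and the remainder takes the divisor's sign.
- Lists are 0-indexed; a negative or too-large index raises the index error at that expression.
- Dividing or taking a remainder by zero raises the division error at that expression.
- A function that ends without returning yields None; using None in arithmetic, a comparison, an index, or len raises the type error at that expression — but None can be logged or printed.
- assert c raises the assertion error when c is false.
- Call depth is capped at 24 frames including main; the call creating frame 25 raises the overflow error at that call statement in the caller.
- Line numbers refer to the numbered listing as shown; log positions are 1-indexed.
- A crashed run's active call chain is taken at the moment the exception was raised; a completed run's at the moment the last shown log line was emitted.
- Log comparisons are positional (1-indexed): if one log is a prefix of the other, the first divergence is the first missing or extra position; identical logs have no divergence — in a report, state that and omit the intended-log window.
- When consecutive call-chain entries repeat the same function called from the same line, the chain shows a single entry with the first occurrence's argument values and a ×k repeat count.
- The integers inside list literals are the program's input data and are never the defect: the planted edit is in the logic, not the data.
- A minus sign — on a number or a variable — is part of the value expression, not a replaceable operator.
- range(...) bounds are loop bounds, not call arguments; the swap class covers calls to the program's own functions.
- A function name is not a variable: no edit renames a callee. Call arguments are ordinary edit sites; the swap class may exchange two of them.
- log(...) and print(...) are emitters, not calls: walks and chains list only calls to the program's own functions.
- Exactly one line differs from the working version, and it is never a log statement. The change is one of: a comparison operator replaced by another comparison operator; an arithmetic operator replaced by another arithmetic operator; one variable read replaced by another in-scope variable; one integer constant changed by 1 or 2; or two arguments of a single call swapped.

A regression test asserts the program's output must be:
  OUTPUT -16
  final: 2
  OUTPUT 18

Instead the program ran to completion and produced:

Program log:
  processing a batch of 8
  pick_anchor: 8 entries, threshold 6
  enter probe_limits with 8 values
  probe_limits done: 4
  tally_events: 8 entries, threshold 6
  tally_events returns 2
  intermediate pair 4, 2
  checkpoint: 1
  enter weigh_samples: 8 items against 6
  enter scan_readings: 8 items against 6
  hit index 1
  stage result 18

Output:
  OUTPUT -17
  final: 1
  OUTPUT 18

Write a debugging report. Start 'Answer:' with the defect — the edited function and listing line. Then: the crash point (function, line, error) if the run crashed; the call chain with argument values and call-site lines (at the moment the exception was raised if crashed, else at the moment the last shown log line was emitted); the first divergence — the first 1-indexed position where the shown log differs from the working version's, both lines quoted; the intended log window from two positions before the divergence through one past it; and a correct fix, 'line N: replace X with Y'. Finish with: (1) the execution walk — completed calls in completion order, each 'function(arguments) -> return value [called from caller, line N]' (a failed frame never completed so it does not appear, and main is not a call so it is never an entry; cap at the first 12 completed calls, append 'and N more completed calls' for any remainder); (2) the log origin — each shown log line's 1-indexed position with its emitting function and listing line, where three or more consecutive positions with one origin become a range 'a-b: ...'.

Answer: the defect is in pick_anchor at line 34.
Key observation: Position 8 is the first bad log line: 'checkpoint: 1' should read 'checkpoint: 2'.
Call chain: main.
First divergence: position 8 — the shown line 'checkpoint: 1' should read 'checkpoint: 2'.
Intended log window:
  6: tally_events returns 2
  7: intermediate pair 4, 2
  8: checkpoint: 2
  9: enter weigh_samples: 8 items against 6
Execution walk:
  probe_limits([3, 6, 12, -3, 6, 10, 1, 11]) -> 4  [called from pick_anchor, line 30]
  tally_events([3, 6, 12, -3, 6, 10, 1, 11], 6) -> 2  [called from pick_anchor, line 31]
  pick_anchor([3, 6, 12, -3, 6, 10, 1, 11], 6) -> 1  [called from main, line 53]
  scan_readings([3, 6, 12, -3, 6, 10, 1, 11], 6) -> 1  [called from weigh_samples, line 44]
  weigh_samples([3, 6, 12, -3, 6, 10, 1, 11], 6) -> 18  [called from main, line 55]
Log origins:
  1: logged in main at line 52
  2: logged in pick_anchor at line 29
  3: logged in probe_limits at line 2
  4: logged in probe_limits at line 7
  5: logged in tally_events at line 11
  6: logged in tally_events at line 16
  7: logged in pick_anchor at line 32
  8: logged in main at line 54
  9: logged in weigh_samples at line 43
  10: logged in scan_readings at line 37
  11: logged in weigh_samples at line 45
  12: logged in main at line 56
A correct fix: line 34: replace `top // top` with `top // base`.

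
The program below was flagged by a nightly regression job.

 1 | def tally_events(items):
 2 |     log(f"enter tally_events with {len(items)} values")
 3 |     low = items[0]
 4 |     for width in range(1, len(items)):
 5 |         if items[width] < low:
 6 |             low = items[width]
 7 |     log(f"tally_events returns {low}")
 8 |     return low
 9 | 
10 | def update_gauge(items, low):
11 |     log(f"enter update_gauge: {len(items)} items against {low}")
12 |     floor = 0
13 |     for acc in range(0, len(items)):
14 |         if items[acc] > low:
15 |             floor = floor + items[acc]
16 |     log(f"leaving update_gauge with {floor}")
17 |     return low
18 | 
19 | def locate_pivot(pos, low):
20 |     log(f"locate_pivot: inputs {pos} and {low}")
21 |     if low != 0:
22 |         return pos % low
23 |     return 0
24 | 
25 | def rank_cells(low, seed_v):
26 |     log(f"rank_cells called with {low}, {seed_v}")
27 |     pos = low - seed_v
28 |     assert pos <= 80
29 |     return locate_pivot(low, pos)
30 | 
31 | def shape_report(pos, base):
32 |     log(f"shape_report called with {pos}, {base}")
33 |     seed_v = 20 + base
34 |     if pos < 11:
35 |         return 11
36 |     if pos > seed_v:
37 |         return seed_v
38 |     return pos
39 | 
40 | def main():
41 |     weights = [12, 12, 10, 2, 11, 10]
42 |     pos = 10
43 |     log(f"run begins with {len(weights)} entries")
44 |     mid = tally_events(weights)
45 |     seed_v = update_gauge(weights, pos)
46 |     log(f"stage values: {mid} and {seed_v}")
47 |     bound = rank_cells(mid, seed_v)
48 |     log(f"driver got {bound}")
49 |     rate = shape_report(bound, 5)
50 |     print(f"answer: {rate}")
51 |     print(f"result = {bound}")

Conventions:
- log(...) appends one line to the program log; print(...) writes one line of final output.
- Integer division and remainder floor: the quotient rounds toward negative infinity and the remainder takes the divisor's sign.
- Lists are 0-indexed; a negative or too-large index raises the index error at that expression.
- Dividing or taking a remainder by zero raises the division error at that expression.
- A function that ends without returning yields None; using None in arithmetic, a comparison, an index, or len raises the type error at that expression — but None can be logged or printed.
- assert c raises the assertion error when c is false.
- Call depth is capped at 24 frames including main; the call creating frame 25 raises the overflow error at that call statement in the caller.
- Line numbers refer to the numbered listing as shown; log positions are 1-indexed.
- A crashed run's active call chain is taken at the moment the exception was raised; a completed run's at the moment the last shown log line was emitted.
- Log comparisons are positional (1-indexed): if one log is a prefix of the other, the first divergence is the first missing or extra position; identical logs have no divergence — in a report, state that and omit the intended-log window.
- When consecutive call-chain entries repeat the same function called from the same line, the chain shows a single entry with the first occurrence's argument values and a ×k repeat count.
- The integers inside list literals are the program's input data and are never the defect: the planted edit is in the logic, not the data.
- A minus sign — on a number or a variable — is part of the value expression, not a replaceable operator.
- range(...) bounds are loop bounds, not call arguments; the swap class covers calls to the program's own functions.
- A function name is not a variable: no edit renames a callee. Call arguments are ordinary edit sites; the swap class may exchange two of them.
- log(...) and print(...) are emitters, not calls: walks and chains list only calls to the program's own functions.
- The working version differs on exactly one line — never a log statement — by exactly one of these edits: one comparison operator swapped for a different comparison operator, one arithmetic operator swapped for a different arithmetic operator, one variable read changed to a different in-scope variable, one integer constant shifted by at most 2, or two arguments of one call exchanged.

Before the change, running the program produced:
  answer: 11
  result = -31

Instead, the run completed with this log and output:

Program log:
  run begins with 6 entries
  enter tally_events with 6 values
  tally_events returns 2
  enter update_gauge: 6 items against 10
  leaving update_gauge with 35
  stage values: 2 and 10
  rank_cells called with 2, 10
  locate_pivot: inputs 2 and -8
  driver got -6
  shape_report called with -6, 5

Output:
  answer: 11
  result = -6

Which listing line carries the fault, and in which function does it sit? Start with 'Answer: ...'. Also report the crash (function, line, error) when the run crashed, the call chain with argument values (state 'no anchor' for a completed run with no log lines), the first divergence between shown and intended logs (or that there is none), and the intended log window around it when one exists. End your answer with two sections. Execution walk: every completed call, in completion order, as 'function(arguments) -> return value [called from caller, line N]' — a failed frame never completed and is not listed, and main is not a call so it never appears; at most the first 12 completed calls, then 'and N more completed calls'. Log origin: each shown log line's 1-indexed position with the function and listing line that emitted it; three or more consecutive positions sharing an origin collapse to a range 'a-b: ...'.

Answer: the defect is in update_gauge at line 17.
Core observation: Everything matches until log position 6, which reads 'stage values: 2 and 10' in place of 'stage values: 2 and 35'.
Call chain: main -> shape_report(-6, 5) (called at line 49).
First divergence: at position 6 the run shows 'stage values: 2 and 10' where the working version logs 'stage values: 2 and 35'.
Intended log window:
  4: enter update_gauge: 6 items against 10
  5: leaving update_gauge with 35
  6: stage values: 2 and 35
  7: rank_cells called with 2, 35
Execution walk:
  tally_events([12, 12, 10, 2, 11, 10]) -> 2  [called from main, line 44]
  update_gauge([12, 12, 10, 2, 11, 10], 10) -> 10  [called from main, line 45]
  locate_pivot(2, -8) -> -6  [called from rank_cells, line 29]
  rank_cells(2, 10) -> -6  [called from main, line 47]
  shape_report(-6, 5) -> 11  [called from main, line 49]
Log line origins:
  1: emitted by main (line 43)
  2: emitted by tally_events (line 2)
  3: emitted by tally_events (line 7)
  4: emitted by update_gauge (line 11)
  5: emitted by update_gauge (line 16)
  6: emitted by main (line 46)
  7: emitted by rank_cells (line 26)
  8: emitted by locate_pivot (line 20)
  9: emitted by main (line 48)
  10: emitted by shape_report (line 32)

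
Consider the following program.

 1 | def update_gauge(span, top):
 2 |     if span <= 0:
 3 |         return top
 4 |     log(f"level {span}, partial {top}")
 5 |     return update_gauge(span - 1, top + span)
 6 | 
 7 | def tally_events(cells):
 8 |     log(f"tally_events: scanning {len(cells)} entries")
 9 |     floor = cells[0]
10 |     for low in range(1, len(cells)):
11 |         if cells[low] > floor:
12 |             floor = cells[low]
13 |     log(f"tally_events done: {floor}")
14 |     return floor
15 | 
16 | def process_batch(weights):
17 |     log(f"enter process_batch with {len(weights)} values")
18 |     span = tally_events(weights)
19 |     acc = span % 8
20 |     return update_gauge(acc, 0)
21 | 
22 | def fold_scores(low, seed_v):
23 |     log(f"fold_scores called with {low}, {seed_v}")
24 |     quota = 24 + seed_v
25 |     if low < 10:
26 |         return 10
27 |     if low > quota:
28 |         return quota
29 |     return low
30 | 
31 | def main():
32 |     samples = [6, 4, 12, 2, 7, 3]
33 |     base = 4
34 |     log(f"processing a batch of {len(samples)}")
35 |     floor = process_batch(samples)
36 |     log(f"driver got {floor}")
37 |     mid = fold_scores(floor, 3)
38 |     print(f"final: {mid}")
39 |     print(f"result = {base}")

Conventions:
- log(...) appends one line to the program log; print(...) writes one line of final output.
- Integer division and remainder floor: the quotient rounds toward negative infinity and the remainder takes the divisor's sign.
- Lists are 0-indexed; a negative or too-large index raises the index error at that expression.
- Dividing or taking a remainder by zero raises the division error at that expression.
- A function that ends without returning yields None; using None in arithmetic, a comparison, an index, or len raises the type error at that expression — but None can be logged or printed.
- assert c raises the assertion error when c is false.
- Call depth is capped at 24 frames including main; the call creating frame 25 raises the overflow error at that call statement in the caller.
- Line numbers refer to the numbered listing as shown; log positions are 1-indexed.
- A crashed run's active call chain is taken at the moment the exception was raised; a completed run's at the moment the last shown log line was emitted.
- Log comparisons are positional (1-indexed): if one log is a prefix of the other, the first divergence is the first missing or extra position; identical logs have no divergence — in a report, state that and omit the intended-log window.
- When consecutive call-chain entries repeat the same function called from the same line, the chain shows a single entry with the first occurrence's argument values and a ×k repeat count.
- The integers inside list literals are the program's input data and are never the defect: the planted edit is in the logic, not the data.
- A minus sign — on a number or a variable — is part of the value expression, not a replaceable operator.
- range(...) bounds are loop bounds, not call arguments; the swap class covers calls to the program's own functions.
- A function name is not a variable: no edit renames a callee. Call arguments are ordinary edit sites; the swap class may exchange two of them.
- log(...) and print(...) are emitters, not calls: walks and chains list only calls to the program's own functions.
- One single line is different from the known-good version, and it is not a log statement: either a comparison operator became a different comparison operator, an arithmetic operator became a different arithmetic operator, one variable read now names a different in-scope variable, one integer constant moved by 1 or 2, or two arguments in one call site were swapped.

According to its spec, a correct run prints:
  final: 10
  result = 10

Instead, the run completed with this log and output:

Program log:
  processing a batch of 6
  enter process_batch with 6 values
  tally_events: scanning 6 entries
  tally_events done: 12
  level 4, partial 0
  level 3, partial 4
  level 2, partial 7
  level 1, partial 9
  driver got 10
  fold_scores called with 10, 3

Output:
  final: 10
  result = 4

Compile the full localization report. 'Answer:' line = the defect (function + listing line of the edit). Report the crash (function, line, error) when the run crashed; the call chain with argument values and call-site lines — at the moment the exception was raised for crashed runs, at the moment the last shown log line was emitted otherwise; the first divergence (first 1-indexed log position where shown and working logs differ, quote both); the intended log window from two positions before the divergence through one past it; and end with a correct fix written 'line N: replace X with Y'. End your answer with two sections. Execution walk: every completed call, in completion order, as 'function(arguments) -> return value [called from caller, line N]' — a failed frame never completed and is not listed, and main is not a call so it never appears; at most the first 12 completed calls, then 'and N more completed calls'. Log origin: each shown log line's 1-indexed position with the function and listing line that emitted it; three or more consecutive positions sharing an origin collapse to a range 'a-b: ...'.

Answer: the defect is in main at line 39.
Key observation: Every logged value matches the working version; the printed result is what differs.
Call chain: main -> fold_scores(10, 3) (called at line 37).
First divergence: none; the two logs match at every position.
Execution walk:
  tally_events([6, 4, 12, 2, 7, 3]) -> 12  [called from process_batch, line 18]
  update_gauge(0, 10) -> 10  [called from update_gauge, line 5]
  update_gauge(1, 9) -> 10  [called from update_gauge, line 5]
  update_gauge(2, 7) -> 10  [called from update_gauge, line 5]
  update_gauge(3, 4) -> 10  [called from update_gauge, line 5]
  update_gauge(4, 0) -> 10  [called from process_batch, line 20]
  process_batch([6, 4, 12, 2, 7, 3]) -> 10  [called from main, line 35]
  fold_scores(10, 3) -> 10  [called from main, line 37]
Origin of each log line:
  1 — main, line 34
  2 — process_batch, line 17
  3 — tally_events, line 8
  4 — tally_events, line 13
  5-8 — update_gauge, line 4
  9 — main, line 36
  10 — fold_scores, line 23
A correct fix: line 39: replace `base` with `floor`.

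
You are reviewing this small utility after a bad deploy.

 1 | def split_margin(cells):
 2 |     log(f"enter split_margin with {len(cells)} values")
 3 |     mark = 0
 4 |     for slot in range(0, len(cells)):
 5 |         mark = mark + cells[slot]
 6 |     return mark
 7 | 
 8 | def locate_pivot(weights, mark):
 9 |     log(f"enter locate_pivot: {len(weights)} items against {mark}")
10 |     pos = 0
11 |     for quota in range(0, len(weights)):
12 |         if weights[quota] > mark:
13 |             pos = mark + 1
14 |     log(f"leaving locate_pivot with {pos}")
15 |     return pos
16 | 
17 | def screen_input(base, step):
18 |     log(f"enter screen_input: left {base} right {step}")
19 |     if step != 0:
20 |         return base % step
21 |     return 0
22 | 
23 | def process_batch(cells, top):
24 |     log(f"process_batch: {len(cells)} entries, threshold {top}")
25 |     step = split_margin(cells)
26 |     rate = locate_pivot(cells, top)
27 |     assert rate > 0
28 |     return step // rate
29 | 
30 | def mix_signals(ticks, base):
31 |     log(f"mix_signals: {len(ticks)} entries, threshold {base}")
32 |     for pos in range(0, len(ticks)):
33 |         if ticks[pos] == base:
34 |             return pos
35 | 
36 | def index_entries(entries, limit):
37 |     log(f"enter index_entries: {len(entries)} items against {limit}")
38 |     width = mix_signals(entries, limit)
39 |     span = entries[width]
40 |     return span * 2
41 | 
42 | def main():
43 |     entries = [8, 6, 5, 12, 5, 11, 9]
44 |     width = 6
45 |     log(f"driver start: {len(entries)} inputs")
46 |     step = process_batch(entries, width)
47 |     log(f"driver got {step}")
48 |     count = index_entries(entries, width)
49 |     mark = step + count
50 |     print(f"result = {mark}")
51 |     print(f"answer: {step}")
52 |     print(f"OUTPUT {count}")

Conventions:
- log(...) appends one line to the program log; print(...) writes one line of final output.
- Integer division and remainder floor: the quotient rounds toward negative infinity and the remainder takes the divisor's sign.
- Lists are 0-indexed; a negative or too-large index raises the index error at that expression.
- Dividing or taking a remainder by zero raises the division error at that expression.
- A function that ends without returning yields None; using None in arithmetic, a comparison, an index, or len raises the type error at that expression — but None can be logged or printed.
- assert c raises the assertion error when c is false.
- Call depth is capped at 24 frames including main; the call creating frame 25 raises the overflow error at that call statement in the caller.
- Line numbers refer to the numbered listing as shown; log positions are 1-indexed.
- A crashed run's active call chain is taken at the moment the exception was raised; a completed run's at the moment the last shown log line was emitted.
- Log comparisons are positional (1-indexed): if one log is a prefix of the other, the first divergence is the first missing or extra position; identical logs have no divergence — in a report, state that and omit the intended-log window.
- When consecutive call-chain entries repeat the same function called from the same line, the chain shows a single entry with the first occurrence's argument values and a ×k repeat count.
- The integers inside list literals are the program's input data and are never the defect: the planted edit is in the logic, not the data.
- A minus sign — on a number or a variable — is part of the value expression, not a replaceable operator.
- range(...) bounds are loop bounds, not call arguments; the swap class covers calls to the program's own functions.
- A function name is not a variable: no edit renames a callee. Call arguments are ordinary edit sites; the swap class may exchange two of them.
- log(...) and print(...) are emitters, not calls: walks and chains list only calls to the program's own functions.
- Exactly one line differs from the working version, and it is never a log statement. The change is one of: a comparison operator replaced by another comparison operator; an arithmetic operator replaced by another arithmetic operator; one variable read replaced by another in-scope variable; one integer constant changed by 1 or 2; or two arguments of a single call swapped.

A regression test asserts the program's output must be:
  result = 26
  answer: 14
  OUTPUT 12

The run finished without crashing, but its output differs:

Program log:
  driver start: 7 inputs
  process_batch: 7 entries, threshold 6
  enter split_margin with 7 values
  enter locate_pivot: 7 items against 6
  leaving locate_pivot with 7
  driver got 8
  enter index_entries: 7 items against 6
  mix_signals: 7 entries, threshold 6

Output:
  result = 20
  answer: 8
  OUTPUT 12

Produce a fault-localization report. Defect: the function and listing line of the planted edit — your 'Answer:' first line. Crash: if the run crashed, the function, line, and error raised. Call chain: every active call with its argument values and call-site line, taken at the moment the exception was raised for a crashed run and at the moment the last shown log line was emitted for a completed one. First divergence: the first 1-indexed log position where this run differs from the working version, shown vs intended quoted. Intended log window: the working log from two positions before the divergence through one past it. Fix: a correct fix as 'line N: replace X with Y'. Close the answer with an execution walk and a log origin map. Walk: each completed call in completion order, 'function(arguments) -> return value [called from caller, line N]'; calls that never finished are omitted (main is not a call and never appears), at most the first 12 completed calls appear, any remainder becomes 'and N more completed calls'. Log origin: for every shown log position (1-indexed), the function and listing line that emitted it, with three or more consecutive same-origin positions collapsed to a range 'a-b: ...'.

Answer: the defect is in locate_pivot at line 13.
Core observation: Position 5 is the first bad log line: 'leaving locate_pivot with 7' should read 'leaving locate_pivot with 4'.
Call chain: main -> index_entries([8, 6, 5, 12, 5, 11, 9], 6) (called at line 48) -> mix_signals([8, 6, 5, 12, 5, 11, 9], 6) (called at line 38).
First divergence: position 5 — shown 'leaving locate_pivot with 7', intended 'leaving locate_pivot with 4'.
Intended log window:
  3: enter split_margin with 7 values
  4: enter locate_pivot: 7 items against 6
  5: leaving locate_pivot with 4
  6: driver got 14
Execution walk:
  split_margin([8, 6, 5, 12, 5, 11, 9]) -> 56  [called from process_batch, line 25]
  locate_pivot([8, 6, 5, 12, 5, 11, 9], 6) -> 7  [called from process_batch, line 26]
  process_batch([8, 6, 5, 12, 5, 11, 9], 6) -> 8  [called from main, line 46]
  mix_signals([8, 6, 5, 12, 5, 11, 9], 6) -> 1  [called from index_entries, line 38]
  index_entries([8, 6, 5, 12, 5, 11, 9], 6) -> 12  [called from main, line 48]
Log origin:
  1: logged in main at line 45
  2: logged in process_batch at line 24
  3: logged in split_margin at line 2
  4: logged in locate_pivot at line 9
  5: logged in locate_pivot at line 14
  6: logged in main at line 47
  7: logged in index_entries at line 37
  8: logged in mix_signals at line 31
A correct fix: line 13: replace `mark` with `pos`.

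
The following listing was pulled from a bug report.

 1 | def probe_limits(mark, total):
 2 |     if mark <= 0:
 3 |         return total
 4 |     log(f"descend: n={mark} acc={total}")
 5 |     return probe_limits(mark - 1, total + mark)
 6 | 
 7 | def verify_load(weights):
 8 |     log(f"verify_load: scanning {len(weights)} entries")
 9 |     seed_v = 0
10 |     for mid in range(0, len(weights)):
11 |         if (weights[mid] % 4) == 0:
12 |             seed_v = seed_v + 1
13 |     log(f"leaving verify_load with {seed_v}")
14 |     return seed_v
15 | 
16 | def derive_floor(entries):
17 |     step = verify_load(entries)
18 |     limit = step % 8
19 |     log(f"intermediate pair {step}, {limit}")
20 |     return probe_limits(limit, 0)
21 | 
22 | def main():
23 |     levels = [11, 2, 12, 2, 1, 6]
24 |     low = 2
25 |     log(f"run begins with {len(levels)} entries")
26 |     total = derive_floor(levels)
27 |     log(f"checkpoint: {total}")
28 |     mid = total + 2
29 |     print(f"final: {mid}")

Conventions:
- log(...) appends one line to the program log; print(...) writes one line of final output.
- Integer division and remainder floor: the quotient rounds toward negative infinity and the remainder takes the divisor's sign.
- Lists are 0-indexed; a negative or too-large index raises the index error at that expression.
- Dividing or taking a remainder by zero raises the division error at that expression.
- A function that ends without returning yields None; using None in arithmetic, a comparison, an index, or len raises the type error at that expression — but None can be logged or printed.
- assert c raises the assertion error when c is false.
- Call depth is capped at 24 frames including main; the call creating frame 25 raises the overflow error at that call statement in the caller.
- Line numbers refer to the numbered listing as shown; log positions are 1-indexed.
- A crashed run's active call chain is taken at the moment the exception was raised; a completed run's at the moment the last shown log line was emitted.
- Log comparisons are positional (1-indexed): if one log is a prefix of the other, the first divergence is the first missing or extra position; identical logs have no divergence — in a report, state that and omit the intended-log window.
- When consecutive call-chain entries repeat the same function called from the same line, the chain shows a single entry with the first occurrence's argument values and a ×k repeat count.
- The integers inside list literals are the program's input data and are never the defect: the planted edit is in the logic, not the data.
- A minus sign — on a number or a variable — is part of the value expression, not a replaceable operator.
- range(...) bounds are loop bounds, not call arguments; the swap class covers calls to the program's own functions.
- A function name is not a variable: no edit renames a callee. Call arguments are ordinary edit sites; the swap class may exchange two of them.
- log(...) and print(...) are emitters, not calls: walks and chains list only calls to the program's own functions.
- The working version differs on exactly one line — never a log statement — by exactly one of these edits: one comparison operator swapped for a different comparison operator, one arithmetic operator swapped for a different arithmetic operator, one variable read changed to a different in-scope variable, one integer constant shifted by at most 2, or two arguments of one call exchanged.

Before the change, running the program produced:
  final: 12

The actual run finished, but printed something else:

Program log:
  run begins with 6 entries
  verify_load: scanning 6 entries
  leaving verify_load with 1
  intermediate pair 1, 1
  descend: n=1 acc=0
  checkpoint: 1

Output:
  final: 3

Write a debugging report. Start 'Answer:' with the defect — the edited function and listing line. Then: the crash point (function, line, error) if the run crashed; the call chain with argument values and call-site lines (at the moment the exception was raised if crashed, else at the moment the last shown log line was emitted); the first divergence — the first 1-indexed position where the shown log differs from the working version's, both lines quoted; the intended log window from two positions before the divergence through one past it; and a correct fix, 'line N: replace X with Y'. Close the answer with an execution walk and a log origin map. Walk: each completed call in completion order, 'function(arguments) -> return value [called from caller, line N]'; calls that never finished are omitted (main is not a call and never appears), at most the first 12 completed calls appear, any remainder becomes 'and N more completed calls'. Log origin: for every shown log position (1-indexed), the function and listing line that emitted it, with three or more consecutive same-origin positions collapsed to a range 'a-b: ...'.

Answer: the defect is in verify_load at line 11.
Core observation: Position 3 is the first bad log line: 'leaving verify_load with 1' should read 'leaving verify_load with 4'.
Call chain: main.
First divergence: at position 3 the run shows 'leaving verify_load with 1' where the working version logs 'leaving verify_load with 4'.
Intended log window:
  1: run begins with 6 entries
  2: verify_load: scanning 6 entries
  3: leaving verify_load with 4
  4: intermediate pair 4, 4
Execution walk:
  verify_load([11, 2, 12, 2, 1, 6]) -> 1  [called from derive_floor, line 17]
  probe_limits(0, 1) -> 1  [called from probe_limits, line 5]
  probe_limits(1, 0) -> 1  [called from derive_floor, line 20]
  derive_floor([11, 2, 12, 2, 1, 6]) -> 1  [called from main, line 26]
Log line origins:
  1: logged in main at line 25
  2: logged in verify_load at line 8
  3: logged in verify_load at line 13
  4: logged in derive_floor at line 19
  5: logged in probe_limits at line 4
  6: logged in main at line 27
A correct fix: line 11: replace `4` with `2`.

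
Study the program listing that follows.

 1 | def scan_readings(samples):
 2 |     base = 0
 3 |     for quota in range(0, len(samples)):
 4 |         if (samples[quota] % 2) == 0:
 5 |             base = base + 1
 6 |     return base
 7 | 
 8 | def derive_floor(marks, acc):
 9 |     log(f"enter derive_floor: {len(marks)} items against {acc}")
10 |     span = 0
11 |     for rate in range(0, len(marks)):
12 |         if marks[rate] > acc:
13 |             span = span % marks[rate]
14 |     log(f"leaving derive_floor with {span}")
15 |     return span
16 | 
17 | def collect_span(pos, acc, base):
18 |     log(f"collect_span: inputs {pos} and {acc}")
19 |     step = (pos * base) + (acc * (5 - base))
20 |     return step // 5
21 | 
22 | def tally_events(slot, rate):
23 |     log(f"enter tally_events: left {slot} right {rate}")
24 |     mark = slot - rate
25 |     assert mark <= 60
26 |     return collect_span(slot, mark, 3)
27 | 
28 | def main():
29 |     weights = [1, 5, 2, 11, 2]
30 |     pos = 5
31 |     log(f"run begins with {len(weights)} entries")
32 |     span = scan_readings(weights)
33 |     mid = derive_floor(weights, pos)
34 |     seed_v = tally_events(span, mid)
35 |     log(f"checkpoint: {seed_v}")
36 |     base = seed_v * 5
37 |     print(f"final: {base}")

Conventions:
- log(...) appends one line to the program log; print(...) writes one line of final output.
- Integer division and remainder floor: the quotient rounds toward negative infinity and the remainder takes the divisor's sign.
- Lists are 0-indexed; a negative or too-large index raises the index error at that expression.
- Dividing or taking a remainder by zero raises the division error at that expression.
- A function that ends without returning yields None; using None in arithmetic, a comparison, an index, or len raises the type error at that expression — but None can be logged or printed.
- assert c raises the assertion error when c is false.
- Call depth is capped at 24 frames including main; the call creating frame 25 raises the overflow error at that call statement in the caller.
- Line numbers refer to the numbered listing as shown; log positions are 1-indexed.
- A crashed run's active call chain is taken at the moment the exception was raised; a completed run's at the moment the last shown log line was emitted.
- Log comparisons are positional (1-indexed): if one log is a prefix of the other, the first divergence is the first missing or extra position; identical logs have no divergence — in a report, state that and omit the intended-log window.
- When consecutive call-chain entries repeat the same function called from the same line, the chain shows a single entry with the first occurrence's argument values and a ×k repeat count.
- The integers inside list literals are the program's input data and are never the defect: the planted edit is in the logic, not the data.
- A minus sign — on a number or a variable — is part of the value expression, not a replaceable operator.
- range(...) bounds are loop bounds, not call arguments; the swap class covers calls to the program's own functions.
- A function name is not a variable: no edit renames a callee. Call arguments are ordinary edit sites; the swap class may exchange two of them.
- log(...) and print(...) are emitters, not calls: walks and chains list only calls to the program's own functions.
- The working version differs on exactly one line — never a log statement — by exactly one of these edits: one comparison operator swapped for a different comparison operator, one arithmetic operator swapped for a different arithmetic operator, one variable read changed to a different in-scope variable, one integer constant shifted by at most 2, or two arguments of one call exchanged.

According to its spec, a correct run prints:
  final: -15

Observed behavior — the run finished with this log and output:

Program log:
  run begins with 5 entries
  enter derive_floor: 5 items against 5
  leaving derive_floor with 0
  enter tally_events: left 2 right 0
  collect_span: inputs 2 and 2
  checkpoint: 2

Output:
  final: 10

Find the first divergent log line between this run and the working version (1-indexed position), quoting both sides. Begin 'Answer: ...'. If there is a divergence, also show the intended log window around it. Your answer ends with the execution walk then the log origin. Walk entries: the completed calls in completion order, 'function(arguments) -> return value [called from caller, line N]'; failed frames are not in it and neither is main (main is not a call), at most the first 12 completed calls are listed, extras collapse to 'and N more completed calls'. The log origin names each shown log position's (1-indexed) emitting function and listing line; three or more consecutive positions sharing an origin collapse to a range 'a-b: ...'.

Answer: position 3 — the shown line 'leaving derive_floor with 0' should read 'leaving derive_floor with 11'.
Intended log window:
  1: run begins with 5 entries
  2: enter derive_floor: 5 items against 5
  3: leaving derive_floor with 11
  4: enter tally_events: left 2 right 11
Execution walk:
  scan_readings([1, 5, 2, 11, 2]) -> 2  [called from main, line 32]
  derive_floor([1, 5, 2, 11, 2], 5) -> 0  [called from main, line 33]
  collect_span(2, 2, 3) -> 2  [called from tally_events, line 26]
  tally_events(2, 0) -> 2  [called from main, line 34]
Origin of each log line:
  1 — main, line 31
  2 — derive_floor, line 9
  3 — derive_floor, line 14
  4 — tally_events, line 23
  5 — collect_span, line 18
  6 — main, line 35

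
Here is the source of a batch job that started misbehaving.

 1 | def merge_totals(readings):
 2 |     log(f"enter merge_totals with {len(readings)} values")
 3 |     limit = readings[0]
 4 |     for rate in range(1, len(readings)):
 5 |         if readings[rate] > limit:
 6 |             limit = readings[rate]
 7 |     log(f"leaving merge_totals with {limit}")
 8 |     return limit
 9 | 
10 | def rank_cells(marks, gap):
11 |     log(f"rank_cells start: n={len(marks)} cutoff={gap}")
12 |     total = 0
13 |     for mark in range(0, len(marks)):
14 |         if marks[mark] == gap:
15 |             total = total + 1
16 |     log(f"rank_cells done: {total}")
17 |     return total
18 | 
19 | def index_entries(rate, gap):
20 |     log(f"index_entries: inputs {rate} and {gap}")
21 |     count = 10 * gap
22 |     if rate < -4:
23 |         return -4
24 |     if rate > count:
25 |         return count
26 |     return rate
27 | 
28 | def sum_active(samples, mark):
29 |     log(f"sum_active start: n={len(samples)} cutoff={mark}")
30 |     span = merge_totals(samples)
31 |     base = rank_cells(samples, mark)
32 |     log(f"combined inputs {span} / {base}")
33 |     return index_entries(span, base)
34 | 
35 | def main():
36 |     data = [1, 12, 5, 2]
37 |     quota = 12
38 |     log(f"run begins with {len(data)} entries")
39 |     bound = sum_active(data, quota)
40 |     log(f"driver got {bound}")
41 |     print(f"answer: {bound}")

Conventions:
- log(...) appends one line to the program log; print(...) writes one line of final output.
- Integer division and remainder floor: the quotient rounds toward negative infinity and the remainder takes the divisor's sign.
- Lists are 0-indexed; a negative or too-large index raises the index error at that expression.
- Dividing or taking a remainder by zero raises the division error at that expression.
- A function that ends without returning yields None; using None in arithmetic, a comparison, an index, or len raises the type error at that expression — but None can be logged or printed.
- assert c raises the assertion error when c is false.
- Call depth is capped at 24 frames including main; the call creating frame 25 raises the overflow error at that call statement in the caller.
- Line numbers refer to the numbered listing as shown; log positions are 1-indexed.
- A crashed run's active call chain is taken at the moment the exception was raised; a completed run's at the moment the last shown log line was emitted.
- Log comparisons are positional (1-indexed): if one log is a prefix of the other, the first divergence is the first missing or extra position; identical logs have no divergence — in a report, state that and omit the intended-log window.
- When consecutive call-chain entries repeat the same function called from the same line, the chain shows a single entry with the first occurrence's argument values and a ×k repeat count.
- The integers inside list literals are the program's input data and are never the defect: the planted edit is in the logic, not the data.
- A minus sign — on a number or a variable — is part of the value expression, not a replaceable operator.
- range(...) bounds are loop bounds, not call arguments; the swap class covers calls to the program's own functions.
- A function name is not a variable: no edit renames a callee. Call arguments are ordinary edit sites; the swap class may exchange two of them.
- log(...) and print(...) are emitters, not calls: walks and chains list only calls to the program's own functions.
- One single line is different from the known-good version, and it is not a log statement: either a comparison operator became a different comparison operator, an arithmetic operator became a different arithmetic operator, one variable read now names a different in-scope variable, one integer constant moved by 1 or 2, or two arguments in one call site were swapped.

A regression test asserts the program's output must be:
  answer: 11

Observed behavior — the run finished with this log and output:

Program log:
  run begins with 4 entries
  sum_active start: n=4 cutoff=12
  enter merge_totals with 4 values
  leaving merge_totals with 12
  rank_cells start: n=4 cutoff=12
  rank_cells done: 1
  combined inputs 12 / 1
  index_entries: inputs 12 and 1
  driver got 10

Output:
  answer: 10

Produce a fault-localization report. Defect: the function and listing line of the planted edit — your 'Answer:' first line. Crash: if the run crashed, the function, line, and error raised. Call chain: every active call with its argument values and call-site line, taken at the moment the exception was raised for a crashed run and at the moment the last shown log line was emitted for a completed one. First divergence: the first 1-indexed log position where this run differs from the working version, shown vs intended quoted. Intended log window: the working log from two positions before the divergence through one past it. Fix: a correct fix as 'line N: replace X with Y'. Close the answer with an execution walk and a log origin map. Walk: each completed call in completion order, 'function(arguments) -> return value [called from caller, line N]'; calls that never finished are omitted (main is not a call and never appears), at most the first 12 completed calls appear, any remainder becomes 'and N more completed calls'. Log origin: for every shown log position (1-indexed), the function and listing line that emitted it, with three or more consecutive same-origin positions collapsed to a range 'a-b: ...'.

Answer: the defect is in index_entries at line 21.
Key fact: Everything matches until log position 9, which reads 'driver got 10' in place of 'driver got 11'.
Call chain: main.
First divergence: position 9 — shown 'driver got 10', intended 'driver got 11'.
Intended log window:
  7: combined inputs 12 / 1
  8: index_entries: inputs 12 and 1
  9: driver got 11
Execution walk:
  merge_totals([1, 12, 5, 2]) -> 12  [called from sum_active, line 30]
  rank_cells([1, 12, 5, 2], 12) -> 1  [called from sum_active, line 31]
  index_entries(12, 1) -> 10  [called from sum_active, line 33]
  sum_active([1, 12, 5, 2], 12) -> 10  [called from main, line 39]
Log line origins:
  1: from main, line 38
  2: from sum_active, line 29
  3: from merge_totals, line 2
  4: from merge_totals, line 7
  5: from rank_cells, line 11
  6: from rank_cells, line 16
  7: from sum_active, line 32
  8: from index_entries, line 20
  9: from main, line 40
A correct fix: line 21: replace `*` with `+`.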